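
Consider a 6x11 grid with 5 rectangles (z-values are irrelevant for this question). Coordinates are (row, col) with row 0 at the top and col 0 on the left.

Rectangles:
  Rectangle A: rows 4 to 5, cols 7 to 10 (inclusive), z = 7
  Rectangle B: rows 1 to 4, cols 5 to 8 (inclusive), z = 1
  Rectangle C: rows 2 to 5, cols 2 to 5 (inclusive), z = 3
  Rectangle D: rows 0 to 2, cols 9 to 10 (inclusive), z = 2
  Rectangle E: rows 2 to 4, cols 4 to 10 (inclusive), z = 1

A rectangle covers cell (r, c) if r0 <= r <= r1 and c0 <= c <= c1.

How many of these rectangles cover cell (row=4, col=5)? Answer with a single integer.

Answer: 3

Derivation:
Check cell (4,5):
  A: rows 4-5 cols 7-10 -> outside (col miss)
  B: rows 1-4 cols 5-8 -> covers
  C: rows 2-5 cols 2-5 -> covers
  D: rows 0-2 cols 9-10 -> outside (row miss)
  E: rows 2-4 cols 4-10 -> covers
Count covering = 3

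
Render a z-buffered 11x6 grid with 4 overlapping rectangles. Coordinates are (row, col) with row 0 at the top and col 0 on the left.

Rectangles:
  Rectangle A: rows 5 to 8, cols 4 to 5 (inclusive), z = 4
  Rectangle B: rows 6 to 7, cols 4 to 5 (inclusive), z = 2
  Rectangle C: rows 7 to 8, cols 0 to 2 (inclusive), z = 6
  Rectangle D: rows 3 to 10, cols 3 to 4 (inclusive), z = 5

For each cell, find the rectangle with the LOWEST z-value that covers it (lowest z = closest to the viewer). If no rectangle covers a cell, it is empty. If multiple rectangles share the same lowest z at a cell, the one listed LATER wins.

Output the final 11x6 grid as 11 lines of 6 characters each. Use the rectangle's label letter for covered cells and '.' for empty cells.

......
......
......
...DD.
...DD.
...DAA
...DBB
CCCDBB
CCCDAA
...DD.
...DD.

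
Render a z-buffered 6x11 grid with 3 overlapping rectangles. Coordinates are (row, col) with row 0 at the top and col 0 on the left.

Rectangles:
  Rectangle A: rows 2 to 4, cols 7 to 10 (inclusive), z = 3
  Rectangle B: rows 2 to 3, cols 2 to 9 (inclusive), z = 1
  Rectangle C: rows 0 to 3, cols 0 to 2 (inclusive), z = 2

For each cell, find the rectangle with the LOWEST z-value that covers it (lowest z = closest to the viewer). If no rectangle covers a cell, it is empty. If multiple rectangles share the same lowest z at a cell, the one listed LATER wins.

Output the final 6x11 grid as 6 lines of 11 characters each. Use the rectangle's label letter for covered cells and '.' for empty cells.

CCC........
CCC........
CCBBBBBBBBA
CCBBBBBBBBA
.......AAAA
...........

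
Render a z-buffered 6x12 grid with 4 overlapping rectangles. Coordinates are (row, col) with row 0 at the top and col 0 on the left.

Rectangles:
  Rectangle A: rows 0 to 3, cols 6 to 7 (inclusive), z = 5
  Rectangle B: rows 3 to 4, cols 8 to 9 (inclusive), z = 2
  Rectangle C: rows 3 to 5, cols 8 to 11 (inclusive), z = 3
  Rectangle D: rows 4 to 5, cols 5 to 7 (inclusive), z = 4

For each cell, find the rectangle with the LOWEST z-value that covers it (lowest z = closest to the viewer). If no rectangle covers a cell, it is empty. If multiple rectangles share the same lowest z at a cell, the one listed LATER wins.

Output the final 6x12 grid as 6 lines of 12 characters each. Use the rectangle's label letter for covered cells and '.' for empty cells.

......AA....
......AA....
......AA....
......AABBCC
.....DDDBBCC
.....DDDCCCC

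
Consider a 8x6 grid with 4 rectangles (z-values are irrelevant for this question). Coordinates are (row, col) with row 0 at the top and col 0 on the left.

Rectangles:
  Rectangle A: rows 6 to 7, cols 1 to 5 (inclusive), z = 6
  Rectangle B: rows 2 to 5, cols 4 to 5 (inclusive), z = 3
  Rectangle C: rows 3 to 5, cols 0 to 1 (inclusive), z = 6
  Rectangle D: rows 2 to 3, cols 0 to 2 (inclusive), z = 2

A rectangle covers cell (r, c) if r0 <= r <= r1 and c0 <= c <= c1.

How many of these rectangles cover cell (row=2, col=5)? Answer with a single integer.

Answer: 1

Derivation:
Check cell (2,5):
  A: rows 6-7 cols 1-5 -> outside (row miss)
  B: rows 2-5 cols 4-5 -> covers
  C: rows 3-5 cols 0-1 -> outside (row miss)
  D: rows 2-3 cols 0-2 -> outside (col miss)
Count covering = 1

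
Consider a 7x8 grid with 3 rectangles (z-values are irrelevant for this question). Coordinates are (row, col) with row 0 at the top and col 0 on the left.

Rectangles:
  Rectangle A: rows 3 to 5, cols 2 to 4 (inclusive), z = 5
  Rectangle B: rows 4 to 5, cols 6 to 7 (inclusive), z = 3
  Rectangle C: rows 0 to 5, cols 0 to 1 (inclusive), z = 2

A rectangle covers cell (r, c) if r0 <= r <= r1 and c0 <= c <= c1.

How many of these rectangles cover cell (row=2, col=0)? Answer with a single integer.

Answer: 1

Derivation:
Check cell (2,0):
  A: rows 3-5 cols 2-4 -> outside (row miss)
  B: rows 4-5 cols 6-7 -> outside (row miss)
  C: rows 0-5 cols 0-1 -> covers
Count covering = 1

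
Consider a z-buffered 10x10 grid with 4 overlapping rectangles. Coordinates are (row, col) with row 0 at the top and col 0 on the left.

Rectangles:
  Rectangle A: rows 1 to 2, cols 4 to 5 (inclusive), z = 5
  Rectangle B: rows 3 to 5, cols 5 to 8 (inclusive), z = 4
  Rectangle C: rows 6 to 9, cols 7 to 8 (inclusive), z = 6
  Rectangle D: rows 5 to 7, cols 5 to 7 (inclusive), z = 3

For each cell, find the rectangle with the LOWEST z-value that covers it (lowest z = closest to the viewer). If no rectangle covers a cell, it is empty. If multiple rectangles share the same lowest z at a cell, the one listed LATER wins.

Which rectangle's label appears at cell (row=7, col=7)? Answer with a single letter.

Answer: D

Derivation:
Check cell (7,7):
  A: rows 1-2 cols 4-5 -> outside (row miss)
  B: rows 3-5 cols 5-8 -> outside (row miss)
  C: rows 6-9 cols 7-8 z=6 -> covers; best now C (z=6)
  D: rows 5-7 cols 5-7 z=3 -> covers; best now D (z=3)
Winner: D at z=3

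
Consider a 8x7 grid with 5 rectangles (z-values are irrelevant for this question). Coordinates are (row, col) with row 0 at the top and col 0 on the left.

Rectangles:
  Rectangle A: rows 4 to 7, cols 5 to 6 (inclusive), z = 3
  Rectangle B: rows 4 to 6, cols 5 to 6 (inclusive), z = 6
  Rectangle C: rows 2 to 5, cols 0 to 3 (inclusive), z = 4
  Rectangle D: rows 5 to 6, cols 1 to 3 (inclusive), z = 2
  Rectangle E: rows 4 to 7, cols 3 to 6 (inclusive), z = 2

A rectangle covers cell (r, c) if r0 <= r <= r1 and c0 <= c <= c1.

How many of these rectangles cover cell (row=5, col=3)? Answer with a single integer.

Check cell (5,3):
  A: rows 4-7 cols 5-6 -> outside (col miss)
  B: rows 4-6 cols 5-6 -> outside (col miss)
  C: rows 2-5 cols 0-3 -> covers
  D: rows 5-6 cols 1-3 -> covers
  E: rows 4-7 cols 3-6 -> covers
Count covering = 3

Answer: 3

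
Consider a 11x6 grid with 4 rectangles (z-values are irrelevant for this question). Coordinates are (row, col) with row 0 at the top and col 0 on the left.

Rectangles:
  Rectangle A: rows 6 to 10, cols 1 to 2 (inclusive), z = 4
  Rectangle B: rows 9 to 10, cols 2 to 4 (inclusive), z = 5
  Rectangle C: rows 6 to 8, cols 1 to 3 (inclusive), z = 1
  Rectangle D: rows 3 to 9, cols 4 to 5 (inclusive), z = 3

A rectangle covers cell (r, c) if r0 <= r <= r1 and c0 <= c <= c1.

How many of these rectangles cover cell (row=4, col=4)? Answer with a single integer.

Check cell (4,4):
  A: rows 6-10 cols 1-2 -> outside (row miss)
  B: rows 9-10 cols 2-4 -> outside (row miss)
  C: rows 6-8 cols 1-3 -> outside (row miss)
  D: rows 3-9 cols 4-5 -> covers
Count covering = 1

Answer: 1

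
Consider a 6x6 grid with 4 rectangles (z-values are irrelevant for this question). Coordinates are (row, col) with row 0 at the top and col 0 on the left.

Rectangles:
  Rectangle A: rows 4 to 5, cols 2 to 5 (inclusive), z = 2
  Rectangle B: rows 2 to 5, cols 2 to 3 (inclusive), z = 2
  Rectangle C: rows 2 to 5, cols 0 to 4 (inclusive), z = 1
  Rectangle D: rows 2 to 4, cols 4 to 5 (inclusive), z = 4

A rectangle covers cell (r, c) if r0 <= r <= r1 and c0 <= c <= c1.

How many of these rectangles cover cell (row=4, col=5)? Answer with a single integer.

Answer: 2

Derivation:
Check cell (4,5):
  A: rows 4-5 cols 2-5 -> covers
  B: rows 2-5 cols 2-3 -> outside (col miss)
  C: rows 2-5 cols 0-4 -> outside (col miss)
  D: rows 2-4 cols 4-5 -> covers
Count covering = 2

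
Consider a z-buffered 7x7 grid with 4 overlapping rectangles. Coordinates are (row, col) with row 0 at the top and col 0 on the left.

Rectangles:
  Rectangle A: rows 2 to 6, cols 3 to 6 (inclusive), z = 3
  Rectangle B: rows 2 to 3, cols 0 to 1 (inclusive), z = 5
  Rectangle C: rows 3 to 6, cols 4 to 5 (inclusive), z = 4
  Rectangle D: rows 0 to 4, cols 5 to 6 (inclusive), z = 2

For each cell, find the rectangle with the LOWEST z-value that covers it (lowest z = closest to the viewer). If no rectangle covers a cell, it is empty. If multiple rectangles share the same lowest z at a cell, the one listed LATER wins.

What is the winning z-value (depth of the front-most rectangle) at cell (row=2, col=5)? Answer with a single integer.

Check cell (2,5):
  A: rows 2-6 cols 3-6 z=3 -> covers; best now A (z=3)
  B: rows 2-3 cols 0-1 -> outside (col miss)
  C: rows 3-6 cols 4-5 -> outside (row miss)
  D: rows 0-4 cols 5-6 z=2 -> covers; best now D (z=2)
Winner: D at z=2

Answer: 2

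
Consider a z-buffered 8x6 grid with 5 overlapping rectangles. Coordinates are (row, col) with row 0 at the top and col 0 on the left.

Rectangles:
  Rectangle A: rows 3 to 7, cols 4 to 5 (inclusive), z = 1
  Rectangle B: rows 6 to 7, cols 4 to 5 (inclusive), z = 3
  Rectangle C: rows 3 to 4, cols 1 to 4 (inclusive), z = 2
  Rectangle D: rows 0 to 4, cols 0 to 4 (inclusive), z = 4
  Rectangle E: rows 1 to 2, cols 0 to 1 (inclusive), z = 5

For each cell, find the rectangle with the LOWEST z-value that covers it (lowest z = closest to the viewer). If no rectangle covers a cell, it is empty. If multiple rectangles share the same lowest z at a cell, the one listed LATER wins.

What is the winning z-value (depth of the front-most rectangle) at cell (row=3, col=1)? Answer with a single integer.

Answer: 2

Derivation:
Check cell (3,1):
  A: rows 3-7 cols 4-5 -> outside (col miss)
  B: rows 6-7 cols 4-5 -> outside (row miss)
  C: rows 3-4 cols 1-4 z=2 -> covers; best now C (z=2)
  D: rows 0-4 cols 0-4 z=4 -> covers; best now C (z=2)
  E: rows 1-2 cols 0-1 -> outside (row miss)
Winner: C at z=2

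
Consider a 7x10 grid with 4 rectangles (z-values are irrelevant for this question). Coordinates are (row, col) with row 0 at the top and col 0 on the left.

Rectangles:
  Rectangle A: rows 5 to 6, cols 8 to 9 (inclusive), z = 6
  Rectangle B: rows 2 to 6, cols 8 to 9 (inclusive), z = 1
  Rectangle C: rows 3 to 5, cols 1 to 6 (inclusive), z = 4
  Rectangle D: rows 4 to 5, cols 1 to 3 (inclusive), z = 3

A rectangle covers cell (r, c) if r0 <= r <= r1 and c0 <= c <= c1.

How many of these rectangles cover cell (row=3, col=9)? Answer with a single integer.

Answer: 1

Derivation:
Check cell (3,9):
  A: rows 5-6 cols 8-9 -> outside (row miss)
  B: rows 2-6 cols 8-9 -> covers
  C: rows 3-5 cols 1-6 -> outside (col miss)
  D: rows 4-5 cols 1-3 -> outside (row miss)
Count covering = 1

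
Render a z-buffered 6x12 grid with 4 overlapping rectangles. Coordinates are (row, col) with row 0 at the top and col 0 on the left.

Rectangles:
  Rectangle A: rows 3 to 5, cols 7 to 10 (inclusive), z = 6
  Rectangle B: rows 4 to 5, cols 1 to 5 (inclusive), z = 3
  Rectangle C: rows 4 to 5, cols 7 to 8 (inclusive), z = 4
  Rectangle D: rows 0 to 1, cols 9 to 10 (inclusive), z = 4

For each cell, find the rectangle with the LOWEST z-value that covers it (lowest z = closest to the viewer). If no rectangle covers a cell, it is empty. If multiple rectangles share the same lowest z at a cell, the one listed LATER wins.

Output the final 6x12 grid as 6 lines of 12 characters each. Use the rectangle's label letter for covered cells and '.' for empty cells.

.........DD.
.........DD.
............
.......AAAA.
.BBBBB.CCAA.
.BBBBB.CCAA.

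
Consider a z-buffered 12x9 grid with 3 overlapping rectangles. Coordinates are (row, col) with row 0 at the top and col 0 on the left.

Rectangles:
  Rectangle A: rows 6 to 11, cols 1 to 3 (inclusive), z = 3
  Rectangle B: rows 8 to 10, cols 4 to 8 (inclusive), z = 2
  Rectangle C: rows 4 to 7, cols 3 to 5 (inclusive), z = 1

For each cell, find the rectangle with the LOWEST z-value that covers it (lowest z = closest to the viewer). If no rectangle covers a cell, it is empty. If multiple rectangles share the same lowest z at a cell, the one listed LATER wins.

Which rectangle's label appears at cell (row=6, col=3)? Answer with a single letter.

Answer: C

Derivation:
Check cell (6,3):
  A: rows 6-11 cols 1-3 z=3 -> covers; best now A (z=3)
  B: rows 8-10 cols 4-8 -> outside (row miss)
  C: rows 4-7 cols 3-5 z=1 -> covers; best now C (z=1)
Winner: C at z=1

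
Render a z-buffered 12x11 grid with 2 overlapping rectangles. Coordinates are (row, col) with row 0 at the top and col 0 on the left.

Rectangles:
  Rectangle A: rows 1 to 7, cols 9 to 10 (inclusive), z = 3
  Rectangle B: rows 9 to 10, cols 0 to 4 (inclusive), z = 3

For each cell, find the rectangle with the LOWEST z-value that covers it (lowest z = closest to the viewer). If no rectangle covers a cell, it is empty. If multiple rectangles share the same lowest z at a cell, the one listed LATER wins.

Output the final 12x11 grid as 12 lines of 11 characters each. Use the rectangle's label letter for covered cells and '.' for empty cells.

...........
.........AA
.........AA
.........AA
.........AA
.........AA
.........AA
.........AA
...........
BBBBB......
BBBBB......
...........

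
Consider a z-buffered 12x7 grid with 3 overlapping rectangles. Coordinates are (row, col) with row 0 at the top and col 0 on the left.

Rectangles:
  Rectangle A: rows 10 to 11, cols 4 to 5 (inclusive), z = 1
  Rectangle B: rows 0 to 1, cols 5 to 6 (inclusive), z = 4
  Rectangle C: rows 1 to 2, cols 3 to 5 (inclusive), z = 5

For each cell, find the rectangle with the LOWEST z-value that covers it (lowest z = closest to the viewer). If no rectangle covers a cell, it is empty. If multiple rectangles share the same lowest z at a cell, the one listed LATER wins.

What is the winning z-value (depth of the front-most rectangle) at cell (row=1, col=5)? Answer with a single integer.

Check cell (1,5):
  A: rows 10-11 cols 4-5 -> outside (row miss)
  B: rows 0-1 cols 5-6 z=4 -> covers; best now B (z=4)
  C: rows 1-2 cols 3-5 z=5 -> covers; best now B (z=4)
Winner: B at z=4

Answer: 4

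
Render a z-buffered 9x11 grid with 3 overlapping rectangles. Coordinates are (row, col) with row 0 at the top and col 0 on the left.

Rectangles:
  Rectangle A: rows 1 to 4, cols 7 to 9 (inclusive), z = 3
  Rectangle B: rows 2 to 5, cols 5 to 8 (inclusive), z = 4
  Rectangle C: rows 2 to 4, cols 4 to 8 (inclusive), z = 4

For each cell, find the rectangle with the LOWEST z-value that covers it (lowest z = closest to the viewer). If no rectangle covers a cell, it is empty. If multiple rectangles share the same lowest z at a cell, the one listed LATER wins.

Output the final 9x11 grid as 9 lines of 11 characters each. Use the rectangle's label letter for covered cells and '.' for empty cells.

...........
.......AAA.
....CCCAAA.
....CCCAAA.
....CCCAAA.
.....BBBB..
...........
...........
...........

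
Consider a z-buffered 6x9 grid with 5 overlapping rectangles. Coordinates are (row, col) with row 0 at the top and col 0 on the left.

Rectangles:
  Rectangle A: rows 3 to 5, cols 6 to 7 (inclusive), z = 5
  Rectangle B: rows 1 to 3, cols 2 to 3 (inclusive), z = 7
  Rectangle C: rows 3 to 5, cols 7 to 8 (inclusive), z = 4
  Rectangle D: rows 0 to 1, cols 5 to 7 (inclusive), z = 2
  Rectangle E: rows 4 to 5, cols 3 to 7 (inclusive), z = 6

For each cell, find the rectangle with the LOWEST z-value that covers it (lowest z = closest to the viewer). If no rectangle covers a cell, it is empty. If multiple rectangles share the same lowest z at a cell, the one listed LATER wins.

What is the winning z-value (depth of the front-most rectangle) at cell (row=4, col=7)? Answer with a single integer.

Answer: 4

Derivation:
Check cell (4,7):
  A: rows 3-5 cols 6-7 z=5 -> covers; best now A (z=5)
  B: rows 1-3 cols 2-3 -> outside (row miss)
  C: rows 3-5 cols 7-8 z=4 -> covers; best now C (z=4)
  D: rows 0-1 cols 5-7 -> outside (row miss)
  E: rows 4-5 cols 3-7 z=6 -> covers; best now C (z=4)
Winner: C at z=4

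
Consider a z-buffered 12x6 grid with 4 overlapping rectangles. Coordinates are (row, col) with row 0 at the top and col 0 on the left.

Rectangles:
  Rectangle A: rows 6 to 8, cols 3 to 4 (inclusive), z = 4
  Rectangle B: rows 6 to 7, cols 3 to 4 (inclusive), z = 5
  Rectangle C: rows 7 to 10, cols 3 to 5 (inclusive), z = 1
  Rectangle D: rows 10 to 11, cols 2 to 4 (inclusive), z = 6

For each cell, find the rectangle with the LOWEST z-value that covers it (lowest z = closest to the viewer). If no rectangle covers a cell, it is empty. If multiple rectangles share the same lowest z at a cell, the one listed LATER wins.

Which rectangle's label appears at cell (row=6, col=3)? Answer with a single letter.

Answer: A

Derivation:
Check cell (6,3):
  A: rows 6-8 cols 3-4 z=4 -> covers; best now A (z=4)
  B: rows 6-7 cols 3-4 z=5 -> covers; best now A (z=4)
  C: rows 7-10 cols 3-5 -> outside (row miss)
  D: rows 10-11 cols 2-4 -> outside (row miss)
Winner: A at z=4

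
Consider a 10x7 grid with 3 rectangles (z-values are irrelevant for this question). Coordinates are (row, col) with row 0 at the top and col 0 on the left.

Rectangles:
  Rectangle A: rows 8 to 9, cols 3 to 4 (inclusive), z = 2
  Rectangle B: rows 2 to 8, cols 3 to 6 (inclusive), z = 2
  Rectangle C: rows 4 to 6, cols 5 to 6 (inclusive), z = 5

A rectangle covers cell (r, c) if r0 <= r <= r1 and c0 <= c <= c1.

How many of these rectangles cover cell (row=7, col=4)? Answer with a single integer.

Answer: 1

Derivation:
Check cell (7,4):
  A: rows 8-9 cols 3-4 -> outside (row miss)
  B: rows 2-8 cols 3-6 -> covers
  C: rows 4-6 cols 5-6 -> outside (row miss)
Count covering = 1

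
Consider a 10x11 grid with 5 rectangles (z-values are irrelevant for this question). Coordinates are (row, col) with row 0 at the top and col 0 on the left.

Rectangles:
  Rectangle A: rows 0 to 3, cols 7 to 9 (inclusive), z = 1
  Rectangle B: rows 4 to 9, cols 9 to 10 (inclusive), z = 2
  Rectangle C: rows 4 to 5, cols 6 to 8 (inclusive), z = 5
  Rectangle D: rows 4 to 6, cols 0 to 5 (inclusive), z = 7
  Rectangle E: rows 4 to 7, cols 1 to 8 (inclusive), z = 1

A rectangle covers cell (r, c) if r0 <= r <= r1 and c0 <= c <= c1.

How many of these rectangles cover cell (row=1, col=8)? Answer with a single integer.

Answer: 1

Derivation:
Check cell (1,8):
  A: rows 0-3 cols 7-9 -> covers
  B: rows 4-9 cols 9-10 -> outside (row miss)
  C: rows 4-5 cols 6-8 -> outside (row miss)
  D: rows 4-6 cols 0-5 -> outside (row miss)
  E: rows 4-7 cols 1-8 -> outside (row miss)
Count covering = 1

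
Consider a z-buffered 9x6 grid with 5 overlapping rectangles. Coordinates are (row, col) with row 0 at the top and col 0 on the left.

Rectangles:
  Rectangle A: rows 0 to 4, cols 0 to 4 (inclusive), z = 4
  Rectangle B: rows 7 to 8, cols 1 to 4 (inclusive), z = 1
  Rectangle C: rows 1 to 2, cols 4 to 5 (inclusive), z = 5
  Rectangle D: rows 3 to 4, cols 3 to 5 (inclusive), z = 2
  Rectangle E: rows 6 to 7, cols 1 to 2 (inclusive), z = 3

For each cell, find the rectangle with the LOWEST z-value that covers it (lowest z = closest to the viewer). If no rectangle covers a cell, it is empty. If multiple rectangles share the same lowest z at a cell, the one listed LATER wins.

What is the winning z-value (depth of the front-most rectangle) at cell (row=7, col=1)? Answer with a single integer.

Answer: 1

Derivation:
Check cell (7,1):
  A: rows 0-4 cols 0-4 -> outside (row miss)
  B: rows 7-8 cols 1-4 z=1 -> covers; best now B (z=1)
  C: rows 1-2 cols 4-5 -> outside (row miss)
  D: rows 3-4 cols 3-5 -> outside (row miss)
  E: rows 6-7 cols 1-2 z=3 -> covers; best now B (z=1)
Winner: B at z=1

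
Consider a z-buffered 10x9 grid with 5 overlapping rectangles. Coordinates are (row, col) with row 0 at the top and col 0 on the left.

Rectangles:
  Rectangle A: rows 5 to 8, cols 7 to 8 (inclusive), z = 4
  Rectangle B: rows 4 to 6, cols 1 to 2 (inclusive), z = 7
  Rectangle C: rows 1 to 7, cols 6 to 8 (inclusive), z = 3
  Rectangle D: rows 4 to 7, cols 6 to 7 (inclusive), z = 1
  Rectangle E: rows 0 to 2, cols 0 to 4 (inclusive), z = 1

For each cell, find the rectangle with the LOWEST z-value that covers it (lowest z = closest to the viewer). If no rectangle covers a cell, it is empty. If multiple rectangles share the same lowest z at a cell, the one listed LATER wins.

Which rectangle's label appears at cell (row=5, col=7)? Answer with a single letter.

Answer: D

Derivation:
Check cell (5,7):
  A: rows 5-8 cols 7-8 z=4 -> covers; best now A (z=4)
  B: rows 4-6 cols 1-2 -> outside (col miss)
  C: rows 1-7 cols 6-8 z=3 -> covers; best now C (z=3)
  D: rows 4-7 cols 6-7 z=1 -> covers; best now D (z=1)
  E: rows 0-2 cols 0-4 -> outside (row miss)
Winner: D at z=1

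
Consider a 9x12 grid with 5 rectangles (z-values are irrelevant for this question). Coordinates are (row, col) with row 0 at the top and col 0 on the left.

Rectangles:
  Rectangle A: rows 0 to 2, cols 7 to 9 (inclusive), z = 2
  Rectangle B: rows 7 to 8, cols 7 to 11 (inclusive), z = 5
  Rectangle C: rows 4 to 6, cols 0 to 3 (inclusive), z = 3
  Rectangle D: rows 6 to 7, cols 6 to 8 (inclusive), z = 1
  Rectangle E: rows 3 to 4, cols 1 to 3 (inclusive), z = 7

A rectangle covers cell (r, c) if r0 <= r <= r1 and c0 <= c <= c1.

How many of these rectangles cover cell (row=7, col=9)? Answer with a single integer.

Check cell (7,9):
  A: rows 0-2 cols 7-9 -> outside (row miss)
  B: rows 7-8 cols 7-11 -> covers
  C: rows 4-6 cols 0-3 -> outside (row miss)
  D: rows 6-7 cols 6-8 -> outside (col miss)
  E: rows 3-4 cols 1-3 -> outside (row miss)
Count covering = 1

Answer: 1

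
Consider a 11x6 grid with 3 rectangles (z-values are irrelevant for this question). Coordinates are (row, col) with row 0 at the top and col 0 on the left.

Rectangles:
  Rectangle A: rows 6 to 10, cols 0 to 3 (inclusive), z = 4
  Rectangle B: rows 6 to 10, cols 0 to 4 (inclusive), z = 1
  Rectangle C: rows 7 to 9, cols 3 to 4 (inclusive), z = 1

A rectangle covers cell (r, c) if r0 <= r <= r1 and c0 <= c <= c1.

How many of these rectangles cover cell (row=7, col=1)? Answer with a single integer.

Check cell (7,1):
  A: rows 6-10 cols 0-3 -> covers
  B: rows 6-10 cols 0-4 -> covers
  C: rows 7-9 cols 3-4 -> outside (col miss)
Count covering = 2

Answer: 2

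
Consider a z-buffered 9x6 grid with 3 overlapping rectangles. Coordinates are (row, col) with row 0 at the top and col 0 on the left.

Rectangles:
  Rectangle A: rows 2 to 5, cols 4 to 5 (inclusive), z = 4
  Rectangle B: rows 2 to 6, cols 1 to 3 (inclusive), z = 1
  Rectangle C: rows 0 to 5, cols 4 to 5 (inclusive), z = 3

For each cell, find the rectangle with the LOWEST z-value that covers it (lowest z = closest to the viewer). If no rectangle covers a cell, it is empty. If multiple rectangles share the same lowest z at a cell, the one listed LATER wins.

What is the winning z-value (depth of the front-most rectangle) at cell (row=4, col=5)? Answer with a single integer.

Answer: 3

Derivation:
Check cell (4,5):
  A: rows 2-5 cols 4-5 z=4 -> covers; best now A (z=4)
  B: rows 2-6 cols 1-3 -> outside (col miss)
  C: rows 0-5 cols 4-5 z=3 -> covers; best now C (z=3)
Winner: C at z=3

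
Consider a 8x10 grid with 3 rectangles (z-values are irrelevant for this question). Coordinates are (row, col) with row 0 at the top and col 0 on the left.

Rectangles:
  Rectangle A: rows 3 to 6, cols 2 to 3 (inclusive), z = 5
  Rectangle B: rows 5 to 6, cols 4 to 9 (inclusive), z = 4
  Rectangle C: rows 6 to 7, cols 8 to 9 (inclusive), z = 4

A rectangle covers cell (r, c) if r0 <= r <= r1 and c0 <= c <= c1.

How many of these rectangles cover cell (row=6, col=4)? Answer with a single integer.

Check cell (6,4):
  A: rows 3-6 cols 2-3 -> outside (col miss)
  B: rows 5-6 cols 4-9 -> covers
  C: rows 6-7 cols 8-9 -> outside (col miss)
Count covering = 1

Answer: 1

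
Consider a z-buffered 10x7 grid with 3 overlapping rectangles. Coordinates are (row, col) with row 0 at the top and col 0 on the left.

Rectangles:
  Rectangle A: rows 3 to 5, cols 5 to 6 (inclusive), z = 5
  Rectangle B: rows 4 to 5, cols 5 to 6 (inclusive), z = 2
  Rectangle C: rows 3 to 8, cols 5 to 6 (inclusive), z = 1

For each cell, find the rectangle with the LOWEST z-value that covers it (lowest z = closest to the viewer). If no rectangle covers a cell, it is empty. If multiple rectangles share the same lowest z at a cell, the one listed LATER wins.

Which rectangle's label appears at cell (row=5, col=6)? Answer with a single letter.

Check cell (5,6):
  A: rows 3-5 cols 5-6 z=5 -> covers; best now A (z=5)
  B: rows 4-5 cols 5-6 z=2 -> covers; best now B (z=2)
  C: rows 3-8 cols 5-6 z=1 -> covers; best now C (z=1)
Winner: C at z=1

Answer: C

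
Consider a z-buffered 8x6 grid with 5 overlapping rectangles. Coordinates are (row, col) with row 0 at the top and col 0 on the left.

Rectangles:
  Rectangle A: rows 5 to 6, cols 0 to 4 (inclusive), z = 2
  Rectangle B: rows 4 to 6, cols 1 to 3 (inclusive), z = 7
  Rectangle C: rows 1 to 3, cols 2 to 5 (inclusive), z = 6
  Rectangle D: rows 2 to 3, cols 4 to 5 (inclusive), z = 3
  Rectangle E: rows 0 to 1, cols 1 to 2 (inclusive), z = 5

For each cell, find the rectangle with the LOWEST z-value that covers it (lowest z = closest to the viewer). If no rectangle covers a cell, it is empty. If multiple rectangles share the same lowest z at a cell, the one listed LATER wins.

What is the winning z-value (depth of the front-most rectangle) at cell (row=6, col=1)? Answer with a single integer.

Check cell (6,1):
  A: rows 5-6 cols 0-4 z=2 -> covers; best now A (z=2)
  B: rows 4-6 cols 1-3 z=7 -> covers; best now A (z=2)
  C: rows 1-3 cols 2-5 -> outside (row miss)
  D: rows 2-3 cols 4-5 -> outside (row miss)
  E: rows 0-1 cols 1-2 -> outside (row miss)
Winner: A at z=2

Answer: 2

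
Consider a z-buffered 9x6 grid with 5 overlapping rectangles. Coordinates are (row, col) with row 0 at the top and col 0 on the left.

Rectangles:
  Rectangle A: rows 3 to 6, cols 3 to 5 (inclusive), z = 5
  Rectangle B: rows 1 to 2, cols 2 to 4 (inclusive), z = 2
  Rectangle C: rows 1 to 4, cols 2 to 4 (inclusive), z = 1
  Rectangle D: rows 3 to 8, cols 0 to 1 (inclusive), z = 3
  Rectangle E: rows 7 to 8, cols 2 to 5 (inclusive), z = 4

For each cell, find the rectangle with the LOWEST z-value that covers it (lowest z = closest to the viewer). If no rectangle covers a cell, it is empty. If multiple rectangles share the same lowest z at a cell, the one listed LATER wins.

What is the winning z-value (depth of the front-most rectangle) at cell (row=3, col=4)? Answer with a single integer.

Check cell (3,4):
  A: rows 3-6 cols 3-5 z=5 -> covers; best now A (z=5)
  B: rows 1-2 cols 2-4 -> outside (row miss)
  C: rows 1-4 cols 2-4 z=1 -> covers; best now C (z=1)
  D: rows 3-8 cols 0-1 -> outside (col miss)
  E: rows 7-8 cols 2-5 -> outside (row miss)
Winner: C at z=1

Answer: 1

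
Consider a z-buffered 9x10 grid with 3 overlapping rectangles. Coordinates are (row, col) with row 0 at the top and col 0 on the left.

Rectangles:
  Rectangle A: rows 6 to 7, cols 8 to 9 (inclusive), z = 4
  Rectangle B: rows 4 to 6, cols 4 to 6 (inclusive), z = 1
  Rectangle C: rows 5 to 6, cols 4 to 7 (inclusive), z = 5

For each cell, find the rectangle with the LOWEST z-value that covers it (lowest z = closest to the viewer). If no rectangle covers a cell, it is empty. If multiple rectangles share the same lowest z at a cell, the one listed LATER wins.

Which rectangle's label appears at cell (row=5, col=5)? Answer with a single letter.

Answer: B

Derivation:
Check cell (5,5):
  A: rows 6-7 cols 8-9 -> outside (row miss)
  B: rows 4-6 cols 4-6 z=1 -> covers; best now B (z=1)
  C: rows 5-6 cols 4-7 z=5 -> covers; best now B (z=1)
Winner: B at z=1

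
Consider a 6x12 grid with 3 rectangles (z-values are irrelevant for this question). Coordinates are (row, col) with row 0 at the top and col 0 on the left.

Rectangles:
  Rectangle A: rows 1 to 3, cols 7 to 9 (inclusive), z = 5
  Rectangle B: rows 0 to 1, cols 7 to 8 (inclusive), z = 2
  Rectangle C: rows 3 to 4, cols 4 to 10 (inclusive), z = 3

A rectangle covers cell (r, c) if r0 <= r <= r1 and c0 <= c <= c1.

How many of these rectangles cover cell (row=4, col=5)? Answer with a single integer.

Answer: 1

Derivation:
Check cell (4,5):
  A: rows 1-3 cols 7-9 -> outside (row miss)
  B: rows 0-1 cols 7-8 -> outside (row miss)
  C: rows 3-4 cols 4-10 -> covers
Count covering = 1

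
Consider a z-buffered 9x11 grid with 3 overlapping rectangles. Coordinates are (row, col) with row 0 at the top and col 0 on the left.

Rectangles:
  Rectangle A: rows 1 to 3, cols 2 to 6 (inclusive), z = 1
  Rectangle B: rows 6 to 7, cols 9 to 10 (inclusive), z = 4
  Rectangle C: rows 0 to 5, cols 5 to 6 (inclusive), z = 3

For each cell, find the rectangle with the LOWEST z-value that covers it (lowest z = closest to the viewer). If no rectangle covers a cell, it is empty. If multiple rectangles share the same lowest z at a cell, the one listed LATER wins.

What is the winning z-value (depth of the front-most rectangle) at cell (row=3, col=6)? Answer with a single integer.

Answer: 1

Derivation:
Check cell (3,6):
  A: rows 1-3 cols 2-6 z=1 -> covers; best now A (z=1)
  B: rows 6-7 cols 9-10 -> outside (row miss)
  C: rows 0-5 cols 5-6 z=3 -> covers; best now A (z=1)
Winner: A at z=1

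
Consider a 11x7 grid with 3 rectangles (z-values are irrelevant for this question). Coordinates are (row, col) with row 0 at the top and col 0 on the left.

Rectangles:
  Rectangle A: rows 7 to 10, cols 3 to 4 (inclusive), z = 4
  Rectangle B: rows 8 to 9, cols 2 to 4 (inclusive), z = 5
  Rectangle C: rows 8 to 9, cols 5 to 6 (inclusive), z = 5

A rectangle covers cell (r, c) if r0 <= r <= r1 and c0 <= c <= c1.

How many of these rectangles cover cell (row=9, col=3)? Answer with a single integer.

Check cell (9,3):
  A: rows 7-10 cols 3-4 -> covers
  B: rows 8-9 cols 2-4 -> covers
  C: rows 8-9 cols 5-6 -> outside (col miss)
Count covering = 2

Answer: 2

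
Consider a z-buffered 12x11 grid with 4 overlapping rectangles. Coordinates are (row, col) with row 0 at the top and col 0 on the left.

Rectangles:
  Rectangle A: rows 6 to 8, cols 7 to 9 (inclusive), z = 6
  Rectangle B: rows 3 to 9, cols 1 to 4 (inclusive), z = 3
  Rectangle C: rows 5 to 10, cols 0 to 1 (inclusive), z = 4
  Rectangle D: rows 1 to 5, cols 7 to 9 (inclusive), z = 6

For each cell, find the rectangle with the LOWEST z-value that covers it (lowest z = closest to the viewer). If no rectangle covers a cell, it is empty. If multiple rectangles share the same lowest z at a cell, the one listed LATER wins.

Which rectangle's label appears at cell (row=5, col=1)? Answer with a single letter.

Check cell (5,1):
  A: rows 6-8 cols 7-9 -> outside (row miss)
  B: rows 3-9 cols 1-4 z=3 -> covers; best now B (z=3)
  C: rows 5-10 cols 0-1 z=4 -> covers; best now B (z=3)
  D: rows 1-5 cols 7-9 -> outside (col miss)
Winner: B at z=3

Answer: B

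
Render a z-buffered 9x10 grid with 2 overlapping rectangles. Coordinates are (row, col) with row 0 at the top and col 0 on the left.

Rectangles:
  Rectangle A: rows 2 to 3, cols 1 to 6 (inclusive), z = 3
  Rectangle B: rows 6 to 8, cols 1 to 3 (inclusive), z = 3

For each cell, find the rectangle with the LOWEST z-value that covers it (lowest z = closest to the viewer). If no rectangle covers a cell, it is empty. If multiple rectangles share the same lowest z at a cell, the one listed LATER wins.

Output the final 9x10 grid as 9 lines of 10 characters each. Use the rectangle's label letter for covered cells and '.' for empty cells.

..........
..........
.AAAAAA...
.AAAAAA...
..........
..........
.BBB......
.BBB......
.BBB......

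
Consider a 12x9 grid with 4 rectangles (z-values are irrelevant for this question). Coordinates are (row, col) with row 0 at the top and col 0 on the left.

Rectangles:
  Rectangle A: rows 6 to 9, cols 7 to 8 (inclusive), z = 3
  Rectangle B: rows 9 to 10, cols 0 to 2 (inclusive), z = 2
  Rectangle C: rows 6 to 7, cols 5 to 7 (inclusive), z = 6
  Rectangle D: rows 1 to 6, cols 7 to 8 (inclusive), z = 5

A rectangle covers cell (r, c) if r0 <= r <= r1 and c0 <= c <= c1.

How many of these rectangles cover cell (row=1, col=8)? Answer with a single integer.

Answer: 1

Derivation:
Check cell (1,8):
  A: rows 6-9 cols 7-8 -> outside (row miss)
  B: rows 9-10 cols 0-2 -> outside (row miss)
  C: rows 6-7 cols 5-7 -> outside (row miss)
  D: rows 1-6 cols 7-8 -> covers
Count covering = 1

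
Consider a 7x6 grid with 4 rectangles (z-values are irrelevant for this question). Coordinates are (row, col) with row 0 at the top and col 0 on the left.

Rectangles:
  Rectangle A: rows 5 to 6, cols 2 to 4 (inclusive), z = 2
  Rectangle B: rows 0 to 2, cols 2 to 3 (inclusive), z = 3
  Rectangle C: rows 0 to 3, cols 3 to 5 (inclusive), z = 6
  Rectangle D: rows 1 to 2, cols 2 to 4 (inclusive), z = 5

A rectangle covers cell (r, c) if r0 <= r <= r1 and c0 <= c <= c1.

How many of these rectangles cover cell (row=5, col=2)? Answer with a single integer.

Check cell (5,2):
  A: rows 5-6 cols 2-4 -> covers
  B: rows 0-2 cols 2-3 -> outside (row miss)
  C: rows 0-3 cols 3-5 -> outside (row miss)
  D: rows 1-2 cols 2-4 -> outside (row miss)
Count covering = 1

Answer: 1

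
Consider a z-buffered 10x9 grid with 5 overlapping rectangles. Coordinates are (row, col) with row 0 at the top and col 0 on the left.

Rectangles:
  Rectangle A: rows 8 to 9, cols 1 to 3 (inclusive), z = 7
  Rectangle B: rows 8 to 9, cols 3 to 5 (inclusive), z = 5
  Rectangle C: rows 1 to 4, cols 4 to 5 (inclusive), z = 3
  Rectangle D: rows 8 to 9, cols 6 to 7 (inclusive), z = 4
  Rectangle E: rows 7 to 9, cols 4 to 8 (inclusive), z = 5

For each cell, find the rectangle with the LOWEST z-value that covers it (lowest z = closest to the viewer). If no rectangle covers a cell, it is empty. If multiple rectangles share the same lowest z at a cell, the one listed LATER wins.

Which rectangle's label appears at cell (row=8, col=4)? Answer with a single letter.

Answer: E

Derivation:
Check cell (8,4):
  A: rows 8-9 cols 1-3 -> outside (col miss)
  B: rows 8-9 cols 3-5 z=5 -> covers; best now B (z=5)
  C: rows 1-4 cols 4-5 -> outside (row miss)
  D: rows 8-9 cols 6-7 -> outside (col miss)
  E: rows 7-9 cols 4-8 z=5 -> covers; best now E (z=5)
Winner: E at z=5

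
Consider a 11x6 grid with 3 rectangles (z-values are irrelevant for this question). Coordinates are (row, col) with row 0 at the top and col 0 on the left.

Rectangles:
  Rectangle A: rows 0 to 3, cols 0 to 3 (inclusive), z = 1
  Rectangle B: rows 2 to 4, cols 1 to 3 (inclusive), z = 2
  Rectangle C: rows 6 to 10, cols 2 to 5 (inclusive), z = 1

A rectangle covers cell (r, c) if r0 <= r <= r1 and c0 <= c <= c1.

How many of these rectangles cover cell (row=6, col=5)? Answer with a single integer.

Answer: 1

Derivation:
Check cell (6,5):
  A: rows 0-3 cols 0-3 -> outside (row miss)
  B: rows 2-4 cols 1-3 -> outside (row miss)
  C: rows 6-10 cols 2-5 -> covers
Count covering = 1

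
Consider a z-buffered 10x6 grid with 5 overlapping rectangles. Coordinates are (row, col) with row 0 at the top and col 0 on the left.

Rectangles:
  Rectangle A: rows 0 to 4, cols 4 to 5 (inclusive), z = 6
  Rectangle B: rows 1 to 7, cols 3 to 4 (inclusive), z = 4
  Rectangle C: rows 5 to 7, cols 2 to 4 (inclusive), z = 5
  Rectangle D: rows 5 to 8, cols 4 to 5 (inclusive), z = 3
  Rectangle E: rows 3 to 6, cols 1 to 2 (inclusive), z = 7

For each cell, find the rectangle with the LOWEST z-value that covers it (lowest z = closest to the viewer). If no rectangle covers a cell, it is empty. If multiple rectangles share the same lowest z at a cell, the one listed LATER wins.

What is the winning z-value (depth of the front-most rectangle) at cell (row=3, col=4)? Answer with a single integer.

Answer: 4

Derivation:
Check cell (3,4):
  A: rows 0-4 cols 4-5 z=6 -> covers; best now A (z=6)
  B: rows 1-7 cols 3-4 z=4 -> covers; best now B (z=4)
  C: rows 5-7 cols 2-4 -> outside (row miss)
  D: rows 5-8 cols 4-5 -> outside (row miss)
  E: rows 3-6 cols 1-2 -> outside (col miss)
Winner: B at z=4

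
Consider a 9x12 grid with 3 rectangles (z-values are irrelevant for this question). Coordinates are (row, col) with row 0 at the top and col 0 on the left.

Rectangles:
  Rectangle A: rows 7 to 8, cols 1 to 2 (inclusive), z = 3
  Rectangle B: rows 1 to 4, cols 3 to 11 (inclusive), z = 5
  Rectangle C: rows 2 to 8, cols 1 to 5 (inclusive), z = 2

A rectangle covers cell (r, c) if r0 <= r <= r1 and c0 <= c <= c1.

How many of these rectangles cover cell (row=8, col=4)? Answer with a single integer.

Answer: 1

Derivation:
Check cell (8,4):
  A: rows 7-8 cols 1-2 -> outside (col miss)
  B: rows 1-4 cols 3-11 -> outside (row miss)
  C: rows 2-8 cols 1-5 -> covers
Count covering = 1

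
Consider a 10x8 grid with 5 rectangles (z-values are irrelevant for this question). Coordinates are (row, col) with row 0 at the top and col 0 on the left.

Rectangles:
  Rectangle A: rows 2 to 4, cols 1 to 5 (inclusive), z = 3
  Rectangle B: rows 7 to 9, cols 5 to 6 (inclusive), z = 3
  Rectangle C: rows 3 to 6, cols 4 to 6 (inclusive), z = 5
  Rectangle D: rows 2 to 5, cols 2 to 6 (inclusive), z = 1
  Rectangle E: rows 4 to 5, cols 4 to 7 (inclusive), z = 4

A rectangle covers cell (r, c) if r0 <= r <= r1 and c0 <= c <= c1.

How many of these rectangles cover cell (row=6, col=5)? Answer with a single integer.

Answer: 1

Derivation:
Check cell (6,5):
  A: rows 2-4 cols 1-5 -> outside (row miss)
  B: rows 7-9 cols 5-6 -> outside (row miss)
  C: rows 3-6 cols 4-6 -> covers
  D: rows 2-5 cols 2-6 -> outside (row miss)
  E: rows 4-5 cols 4-7 -> outside (row miss)
Count covering = 1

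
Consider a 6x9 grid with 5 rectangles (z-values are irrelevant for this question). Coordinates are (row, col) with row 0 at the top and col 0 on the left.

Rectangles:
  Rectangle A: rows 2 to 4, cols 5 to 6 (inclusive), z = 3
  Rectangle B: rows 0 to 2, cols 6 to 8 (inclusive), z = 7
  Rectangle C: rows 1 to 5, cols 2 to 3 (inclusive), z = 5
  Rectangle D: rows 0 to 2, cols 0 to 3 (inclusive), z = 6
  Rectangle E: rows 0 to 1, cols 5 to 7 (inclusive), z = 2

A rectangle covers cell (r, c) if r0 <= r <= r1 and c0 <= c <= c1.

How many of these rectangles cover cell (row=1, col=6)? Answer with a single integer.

Answer: 2

Derivation:
Check cell (1,6):
  A: rows 2-4 cols 5-6 -> outside (row miss)
  B: rows 0-2 cols 6-8 -> covers
  C: rows 1-5 cols 2-3 -> outside (col miss)
  D: rows 0-2 cols 0-3 -> outside (col miss)
  E: rows 0-1 cols 5-7 -> covers
Count covering = 2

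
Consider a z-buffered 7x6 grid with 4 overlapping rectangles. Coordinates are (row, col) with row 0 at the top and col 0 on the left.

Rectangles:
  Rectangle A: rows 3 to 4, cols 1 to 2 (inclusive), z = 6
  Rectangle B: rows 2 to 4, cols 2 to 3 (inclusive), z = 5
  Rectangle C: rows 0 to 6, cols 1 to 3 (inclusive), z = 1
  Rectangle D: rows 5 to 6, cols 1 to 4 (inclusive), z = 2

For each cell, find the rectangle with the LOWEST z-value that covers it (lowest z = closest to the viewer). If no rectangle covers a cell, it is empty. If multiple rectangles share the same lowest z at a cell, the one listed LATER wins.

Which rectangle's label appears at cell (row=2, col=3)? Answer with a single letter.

Check cell (2,3):
  A: rows 3-4 cols 1-2 -> outside (row miss)
  B: rows 2-4 cols 2-3 z=5 -> covers; best now B (z=5)
  C: rows 0-6 cols 1-3 z=1 -> covers; best now C (z=1)
  D: rows 5-6 cols 1-4 -> outside (row miss)
Winner: C at z=1

Answer: C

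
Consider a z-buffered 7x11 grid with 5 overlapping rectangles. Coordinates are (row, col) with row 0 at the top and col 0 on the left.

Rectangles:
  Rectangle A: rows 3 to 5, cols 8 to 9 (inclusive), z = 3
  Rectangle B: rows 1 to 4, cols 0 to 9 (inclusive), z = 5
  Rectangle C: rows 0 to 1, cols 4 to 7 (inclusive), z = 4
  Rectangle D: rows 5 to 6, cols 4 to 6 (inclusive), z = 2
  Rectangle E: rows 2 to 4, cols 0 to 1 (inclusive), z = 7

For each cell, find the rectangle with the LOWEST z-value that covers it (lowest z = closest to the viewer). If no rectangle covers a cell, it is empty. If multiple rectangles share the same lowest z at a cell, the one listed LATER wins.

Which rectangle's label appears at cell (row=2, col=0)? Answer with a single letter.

Answer: B

Derivation:
Check cell (2,0):
  A: rows 3-5 cols 8-9 -> outside (row miss)
  B: rows 1-4 cols 0-9 z=5 -> covers; best now B (z=5)
  C: rows 0-1 cols 4-7 -> outside (row miss)
  D: rows 5-6 cols 4-6 -> outside (row miss)
  E: rows 2-4 cols 0-1 z=7 -> covers; best now B (z=5)
Winner: B at z=5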